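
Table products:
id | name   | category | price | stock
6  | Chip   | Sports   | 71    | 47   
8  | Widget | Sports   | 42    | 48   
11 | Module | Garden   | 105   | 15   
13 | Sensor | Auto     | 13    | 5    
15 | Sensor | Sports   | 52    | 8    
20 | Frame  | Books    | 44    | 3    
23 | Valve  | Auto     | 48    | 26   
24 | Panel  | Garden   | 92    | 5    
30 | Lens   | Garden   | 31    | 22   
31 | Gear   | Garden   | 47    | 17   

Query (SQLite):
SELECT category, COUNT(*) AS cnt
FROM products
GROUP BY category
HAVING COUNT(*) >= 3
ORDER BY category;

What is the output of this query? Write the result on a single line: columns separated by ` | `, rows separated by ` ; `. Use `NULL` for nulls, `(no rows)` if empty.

Partition products by category; compute COUNT(*) within each group.
HAVING: keep groups with count ≥ 3.
  Auto: ids {13, 23} → COUNT(*)=2
  Books: ids {20} → COUNT(*)=1
  Garden: ids {11, 24, 30, 31} → COUNT(*)=4
  Sports: ids {6, 8, 15} → COUNT(*)=3

Garden | 4 ; Sports | 3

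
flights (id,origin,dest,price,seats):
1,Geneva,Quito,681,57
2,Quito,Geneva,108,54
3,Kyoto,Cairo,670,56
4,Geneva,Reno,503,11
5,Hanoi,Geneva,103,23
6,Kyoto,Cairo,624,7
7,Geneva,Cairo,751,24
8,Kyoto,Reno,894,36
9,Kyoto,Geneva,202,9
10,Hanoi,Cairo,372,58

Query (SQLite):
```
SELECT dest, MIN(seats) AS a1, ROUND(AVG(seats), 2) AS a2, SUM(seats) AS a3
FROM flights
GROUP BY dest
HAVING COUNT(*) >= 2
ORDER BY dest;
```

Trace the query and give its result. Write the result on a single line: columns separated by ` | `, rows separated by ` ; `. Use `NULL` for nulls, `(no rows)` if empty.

Cairo | 7 | 36.25 | 145 ; Geneva | 9 | 28.67 | 86 ; Reno | 11 | 23.5 | 47

Group flights by dest.
Per group compute: MIN(seats), ROUND(AVG(seats), 2), SUM(seats).
HAVING: drop groups with fewer than 2 rows.
  Cairo: ids {3, 6, 7, 10} → MIN(seats)=7, ROUND(AVG(seats), 2)=36.25, SUM(seats)=145
  Geneva: ids {2, 5, 9} → MIN(seats)=9, ROUND(AVG(seats), 2)=28.67, SUM(seats)=86
  Quito: ids {1} → MIN(seats)=57, ROUND(AVG(seats), 2)=57, SUM(seats)=57
  Reno: ids {4, 8} → MIN(seats)=11, ROUND(AVG(seats), 2)=23.5, SUM(seats)=47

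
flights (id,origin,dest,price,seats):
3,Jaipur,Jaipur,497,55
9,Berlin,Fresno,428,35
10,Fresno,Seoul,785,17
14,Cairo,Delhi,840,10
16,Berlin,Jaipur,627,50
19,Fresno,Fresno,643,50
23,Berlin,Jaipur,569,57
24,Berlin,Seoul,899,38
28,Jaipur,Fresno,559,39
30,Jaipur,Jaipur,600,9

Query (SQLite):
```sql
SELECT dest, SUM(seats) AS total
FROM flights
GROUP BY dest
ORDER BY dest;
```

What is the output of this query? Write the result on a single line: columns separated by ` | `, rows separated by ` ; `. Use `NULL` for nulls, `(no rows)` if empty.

Delhi | 10 ; Fresno | 124 ; Jaipur | 171 ; Seoul | 55

Partition flights by dest; compute SUM(seats) within each group.
  Delhi: ids {14} → SUM(seats)=10
  Fresno: ids {9, 19, 28} → SUM(seats)=124
  Jaipur: ids {3, 16, 23, 30} → SUM(seats)=171
  Seoul: ids {10, 24} → SUM(seats)=55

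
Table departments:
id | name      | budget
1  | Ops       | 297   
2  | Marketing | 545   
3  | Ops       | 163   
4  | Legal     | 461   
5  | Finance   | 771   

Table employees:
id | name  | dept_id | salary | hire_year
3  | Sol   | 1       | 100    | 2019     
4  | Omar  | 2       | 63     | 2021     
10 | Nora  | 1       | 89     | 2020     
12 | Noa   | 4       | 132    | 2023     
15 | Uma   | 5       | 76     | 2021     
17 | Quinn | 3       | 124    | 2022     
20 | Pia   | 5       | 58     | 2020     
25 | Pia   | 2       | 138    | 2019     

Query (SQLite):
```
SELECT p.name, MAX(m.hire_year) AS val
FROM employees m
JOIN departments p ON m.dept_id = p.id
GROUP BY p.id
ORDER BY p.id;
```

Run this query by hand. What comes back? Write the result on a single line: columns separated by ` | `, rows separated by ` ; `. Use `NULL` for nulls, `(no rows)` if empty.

Join each employees row to its departments via dept_id.
Group joined rows by departments.id; compute MAX(m.hire_year) per group.
  1: ids {3, 10} → MAX(m.hire_year)=2020
  2: ids {4, 25} → MAX(m.hire_year)=2021
  3: ids {17} → MAX(m.hire_year)=2022
  4: ids {12} → MAX(m.hire_year)=2023
  5: ids {15, 20} → MAX(m.hire_year)=2021

Ops | 2020 ; Marketing | 2021 ; Ops | 2022 ; Legal | 2023 ; Finance | 2021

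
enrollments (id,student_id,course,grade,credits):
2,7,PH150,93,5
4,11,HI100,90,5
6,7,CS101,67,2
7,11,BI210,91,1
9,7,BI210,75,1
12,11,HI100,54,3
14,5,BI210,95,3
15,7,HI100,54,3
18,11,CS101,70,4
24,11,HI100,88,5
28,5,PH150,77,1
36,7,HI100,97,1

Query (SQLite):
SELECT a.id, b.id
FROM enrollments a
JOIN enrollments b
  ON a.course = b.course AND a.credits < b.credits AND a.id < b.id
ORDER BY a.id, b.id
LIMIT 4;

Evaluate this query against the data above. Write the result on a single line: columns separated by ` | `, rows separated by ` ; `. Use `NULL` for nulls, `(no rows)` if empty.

6 | 18 ; 7 | 14 ; 9 | 14 ; 12 | 24

Pairs (a,b) with same course, a.credits < b.credits, a.id < b.id.
course groups: BI210:{7,9,14} CS101:{6,18} HI100:{4,12,15,24,36} PH150:{2,28}
Ordered by (a.id, b.id); first 4.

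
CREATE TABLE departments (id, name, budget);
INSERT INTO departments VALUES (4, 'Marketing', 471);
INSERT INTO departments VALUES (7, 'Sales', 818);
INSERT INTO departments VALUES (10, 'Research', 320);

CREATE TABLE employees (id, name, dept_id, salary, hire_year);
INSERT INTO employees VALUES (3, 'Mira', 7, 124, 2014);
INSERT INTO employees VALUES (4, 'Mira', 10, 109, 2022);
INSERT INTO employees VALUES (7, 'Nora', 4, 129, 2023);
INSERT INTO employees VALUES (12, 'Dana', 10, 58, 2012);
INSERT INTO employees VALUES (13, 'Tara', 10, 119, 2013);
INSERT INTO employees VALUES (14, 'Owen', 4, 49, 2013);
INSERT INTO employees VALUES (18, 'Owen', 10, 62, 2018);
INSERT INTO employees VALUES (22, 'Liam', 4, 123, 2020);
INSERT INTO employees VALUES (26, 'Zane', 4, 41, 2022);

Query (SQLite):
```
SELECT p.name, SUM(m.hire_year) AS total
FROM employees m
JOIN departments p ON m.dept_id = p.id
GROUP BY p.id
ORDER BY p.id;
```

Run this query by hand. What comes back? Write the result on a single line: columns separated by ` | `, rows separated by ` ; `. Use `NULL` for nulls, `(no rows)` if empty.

Join each employees row to its departments via dept_id.
Group joined rows by departments.id; compute SUM(m.hire_year) per group.
  4: ids {7, 14, 22, 26} → SUM(m.hire_year)=8078
  7: ids {3} → SUM(m.hire_year)=2014
  10: ids {4, 12, 13, 18} → SUM(m.hire_year)=8065

Marketing | 8078 ; Sales | 2014 ; Research | 8065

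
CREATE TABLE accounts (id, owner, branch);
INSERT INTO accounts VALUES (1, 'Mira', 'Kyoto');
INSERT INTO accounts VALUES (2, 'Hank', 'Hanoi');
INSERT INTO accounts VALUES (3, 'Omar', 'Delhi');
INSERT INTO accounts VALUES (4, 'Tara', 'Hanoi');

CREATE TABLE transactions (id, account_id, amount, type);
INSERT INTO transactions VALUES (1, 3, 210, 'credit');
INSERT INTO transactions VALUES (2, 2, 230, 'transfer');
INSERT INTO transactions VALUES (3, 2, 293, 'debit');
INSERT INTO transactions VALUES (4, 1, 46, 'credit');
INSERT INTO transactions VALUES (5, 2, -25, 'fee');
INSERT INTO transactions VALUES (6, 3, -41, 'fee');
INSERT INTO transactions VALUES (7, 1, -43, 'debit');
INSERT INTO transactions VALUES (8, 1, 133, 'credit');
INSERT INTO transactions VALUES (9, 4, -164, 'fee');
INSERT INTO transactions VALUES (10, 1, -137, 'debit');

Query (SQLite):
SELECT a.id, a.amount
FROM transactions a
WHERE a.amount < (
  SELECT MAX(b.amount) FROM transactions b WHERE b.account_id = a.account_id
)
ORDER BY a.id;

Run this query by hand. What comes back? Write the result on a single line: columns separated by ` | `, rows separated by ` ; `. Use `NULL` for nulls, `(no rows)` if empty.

2 | 230 ; 4 | 46 ; 5 | -25 ; 6 | -41 ; 7 | -43 ; 10 | -137

For each transactions row a, compute MAX(amount) over rows sharing a.account_id.
Keep row a if a.amount < that per-group MAX.
  account_id=1: MAX(amount) = 133
  account_id=2: MAX(amount) = 293
  account_id=3: MAX(amount) = 210
  account_id=4: MAX(amount) = -164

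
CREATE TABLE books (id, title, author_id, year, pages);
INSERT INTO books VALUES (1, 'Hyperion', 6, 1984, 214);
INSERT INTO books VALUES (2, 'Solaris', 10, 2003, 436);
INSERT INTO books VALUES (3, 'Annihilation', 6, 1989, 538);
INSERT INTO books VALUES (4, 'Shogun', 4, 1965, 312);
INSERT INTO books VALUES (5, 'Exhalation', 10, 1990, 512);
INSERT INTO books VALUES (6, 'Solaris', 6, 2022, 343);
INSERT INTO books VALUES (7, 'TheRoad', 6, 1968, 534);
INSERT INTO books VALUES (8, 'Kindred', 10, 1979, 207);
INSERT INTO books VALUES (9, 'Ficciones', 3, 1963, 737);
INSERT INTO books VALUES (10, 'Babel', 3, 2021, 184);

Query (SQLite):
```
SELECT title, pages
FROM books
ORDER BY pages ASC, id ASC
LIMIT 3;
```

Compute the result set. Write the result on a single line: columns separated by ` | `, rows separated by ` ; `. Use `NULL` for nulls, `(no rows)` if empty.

Sort by pages asc, tiebreak id asc: (184, id=10), (207, id=8), (214, id=1), (312, id=4), (343, id=6), (436, id=2) …. Take first 3.

Babel | 184 ; Kindred | 207 ; Hyperion | 214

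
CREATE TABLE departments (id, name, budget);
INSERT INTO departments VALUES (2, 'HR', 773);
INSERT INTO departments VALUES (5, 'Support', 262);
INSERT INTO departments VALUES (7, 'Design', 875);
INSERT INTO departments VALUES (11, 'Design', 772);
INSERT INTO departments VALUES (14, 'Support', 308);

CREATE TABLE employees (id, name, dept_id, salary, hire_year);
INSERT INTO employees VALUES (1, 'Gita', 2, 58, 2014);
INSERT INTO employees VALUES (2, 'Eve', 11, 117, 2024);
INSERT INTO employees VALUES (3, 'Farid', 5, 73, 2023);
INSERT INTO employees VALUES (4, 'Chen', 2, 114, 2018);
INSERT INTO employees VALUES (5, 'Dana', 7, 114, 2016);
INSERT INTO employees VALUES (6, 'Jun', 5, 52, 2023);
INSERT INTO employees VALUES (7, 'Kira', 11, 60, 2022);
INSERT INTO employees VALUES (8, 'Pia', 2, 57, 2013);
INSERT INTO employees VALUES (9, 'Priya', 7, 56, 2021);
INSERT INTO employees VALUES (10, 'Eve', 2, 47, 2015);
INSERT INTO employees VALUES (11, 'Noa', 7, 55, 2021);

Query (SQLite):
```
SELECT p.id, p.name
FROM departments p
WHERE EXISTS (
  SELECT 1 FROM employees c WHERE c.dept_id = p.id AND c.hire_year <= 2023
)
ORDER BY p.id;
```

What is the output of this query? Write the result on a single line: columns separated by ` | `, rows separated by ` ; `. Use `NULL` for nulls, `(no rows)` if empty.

2 | HR ; 5 | Support ; 7 | Design ; 11 | Design

For each departments row, check whether any employees with matching dept_id has hire_year <= 2023.
Keep rows where that is true.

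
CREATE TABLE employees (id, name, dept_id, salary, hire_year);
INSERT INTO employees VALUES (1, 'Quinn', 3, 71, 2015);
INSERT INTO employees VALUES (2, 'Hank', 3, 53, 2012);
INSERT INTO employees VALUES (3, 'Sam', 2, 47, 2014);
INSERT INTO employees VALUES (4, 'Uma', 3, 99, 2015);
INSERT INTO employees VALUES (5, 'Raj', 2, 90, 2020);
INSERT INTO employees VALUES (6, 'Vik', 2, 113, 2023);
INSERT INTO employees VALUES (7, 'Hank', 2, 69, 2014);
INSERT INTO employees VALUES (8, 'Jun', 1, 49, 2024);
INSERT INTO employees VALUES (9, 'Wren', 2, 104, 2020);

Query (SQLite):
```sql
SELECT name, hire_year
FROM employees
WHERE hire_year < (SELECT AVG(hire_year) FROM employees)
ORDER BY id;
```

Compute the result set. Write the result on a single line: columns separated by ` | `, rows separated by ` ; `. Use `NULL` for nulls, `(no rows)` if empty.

Quinn | 2015 ; Hank | 2012 ; Sam | 2014 ; Uma | 2015 ; Hank | 2014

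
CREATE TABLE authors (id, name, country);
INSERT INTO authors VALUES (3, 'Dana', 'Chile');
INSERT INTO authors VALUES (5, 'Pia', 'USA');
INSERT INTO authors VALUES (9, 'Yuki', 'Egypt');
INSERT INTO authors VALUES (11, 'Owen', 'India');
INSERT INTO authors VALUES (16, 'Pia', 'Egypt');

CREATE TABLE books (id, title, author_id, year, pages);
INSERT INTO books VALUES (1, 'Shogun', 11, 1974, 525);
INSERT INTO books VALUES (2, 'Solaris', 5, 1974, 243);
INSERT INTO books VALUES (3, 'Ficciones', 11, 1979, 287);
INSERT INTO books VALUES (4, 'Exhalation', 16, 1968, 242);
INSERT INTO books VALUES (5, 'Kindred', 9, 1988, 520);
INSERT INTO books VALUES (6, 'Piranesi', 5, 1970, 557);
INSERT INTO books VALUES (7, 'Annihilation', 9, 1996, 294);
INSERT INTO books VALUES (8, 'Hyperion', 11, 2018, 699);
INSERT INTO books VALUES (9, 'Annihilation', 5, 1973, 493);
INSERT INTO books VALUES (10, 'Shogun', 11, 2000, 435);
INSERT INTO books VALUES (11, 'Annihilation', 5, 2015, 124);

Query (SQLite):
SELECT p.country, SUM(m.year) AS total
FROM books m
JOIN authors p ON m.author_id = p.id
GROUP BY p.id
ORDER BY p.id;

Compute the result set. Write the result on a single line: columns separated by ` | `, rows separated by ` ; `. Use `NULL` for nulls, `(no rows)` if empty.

USA | 7932 ; Egypt | 3984 ; India | 7971 ; Egypt | 1968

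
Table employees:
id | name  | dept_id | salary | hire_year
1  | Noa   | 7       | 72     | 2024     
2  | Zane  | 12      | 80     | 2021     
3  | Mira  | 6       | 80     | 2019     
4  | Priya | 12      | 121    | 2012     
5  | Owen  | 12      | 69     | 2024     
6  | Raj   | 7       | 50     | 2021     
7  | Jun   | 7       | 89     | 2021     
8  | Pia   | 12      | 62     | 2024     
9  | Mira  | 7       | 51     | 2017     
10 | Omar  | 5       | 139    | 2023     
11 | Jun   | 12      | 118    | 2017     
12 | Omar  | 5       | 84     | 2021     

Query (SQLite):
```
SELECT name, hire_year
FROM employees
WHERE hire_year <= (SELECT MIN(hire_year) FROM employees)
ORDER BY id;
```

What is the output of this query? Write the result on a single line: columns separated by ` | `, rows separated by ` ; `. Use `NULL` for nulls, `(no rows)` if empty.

Priya | 2012

Scalar subquery: MIN(hire_year) over all employees rows = 2012.
Keep rows where hire_year <= that value.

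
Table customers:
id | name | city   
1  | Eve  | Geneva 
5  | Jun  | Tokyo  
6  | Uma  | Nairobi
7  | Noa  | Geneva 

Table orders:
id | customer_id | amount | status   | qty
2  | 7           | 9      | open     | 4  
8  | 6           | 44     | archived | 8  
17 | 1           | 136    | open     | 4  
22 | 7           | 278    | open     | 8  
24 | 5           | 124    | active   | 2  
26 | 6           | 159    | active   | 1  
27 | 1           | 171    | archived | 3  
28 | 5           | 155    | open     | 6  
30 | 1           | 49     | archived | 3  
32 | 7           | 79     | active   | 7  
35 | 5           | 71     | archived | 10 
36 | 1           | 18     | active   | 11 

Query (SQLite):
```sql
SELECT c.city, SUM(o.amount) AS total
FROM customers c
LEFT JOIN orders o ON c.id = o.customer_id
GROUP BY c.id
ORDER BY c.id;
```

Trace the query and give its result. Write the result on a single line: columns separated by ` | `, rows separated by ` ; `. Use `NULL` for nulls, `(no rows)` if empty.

LEFT JOIN keeps every customers row; unmatched ones get NULL for orders columns.
Group by customers.id and compute SUM(o.amount). SUM over an all-NULL group is NULL.
  1: ids {17, 27, 30, 36} → SUM(o.amount)=374
  5: ids {24, 28, 35} → SUM(o.amount)=350
  6: ids {8, 26} → SUM(o.amount)=203
  7: ids {2, 22, 32} → SUM(o.amount)=366

Geneva | 374 ; Tokyo | 350 ; Nairobi | 203 ; Geneva | 366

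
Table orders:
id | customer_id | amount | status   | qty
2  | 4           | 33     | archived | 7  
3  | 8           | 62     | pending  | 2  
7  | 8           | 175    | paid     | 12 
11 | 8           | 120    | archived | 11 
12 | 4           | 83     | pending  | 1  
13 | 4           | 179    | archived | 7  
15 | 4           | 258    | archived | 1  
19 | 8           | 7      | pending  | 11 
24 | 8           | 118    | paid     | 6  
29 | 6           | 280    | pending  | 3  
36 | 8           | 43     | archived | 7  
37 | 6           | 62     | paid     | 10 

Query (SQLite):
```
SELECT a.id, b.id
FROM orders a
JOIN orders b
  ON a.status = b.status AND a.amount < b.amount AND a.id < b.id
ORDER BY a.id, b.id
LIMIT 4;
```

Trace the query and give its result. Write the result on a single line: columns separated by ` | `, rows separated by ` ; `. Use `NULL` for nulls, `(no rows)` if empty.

Pairs (a,b) with same status, a.amount < b.amount, a.id < b.id.
status groups: archived:{2,11,13,15,36} paid:{7,24,37} pending:{3,12,19,29}
Ordered by (a.id, b.id); first 4.

2 | 11 ; 2 | 13 ; 2 | 15 ; 2 | 36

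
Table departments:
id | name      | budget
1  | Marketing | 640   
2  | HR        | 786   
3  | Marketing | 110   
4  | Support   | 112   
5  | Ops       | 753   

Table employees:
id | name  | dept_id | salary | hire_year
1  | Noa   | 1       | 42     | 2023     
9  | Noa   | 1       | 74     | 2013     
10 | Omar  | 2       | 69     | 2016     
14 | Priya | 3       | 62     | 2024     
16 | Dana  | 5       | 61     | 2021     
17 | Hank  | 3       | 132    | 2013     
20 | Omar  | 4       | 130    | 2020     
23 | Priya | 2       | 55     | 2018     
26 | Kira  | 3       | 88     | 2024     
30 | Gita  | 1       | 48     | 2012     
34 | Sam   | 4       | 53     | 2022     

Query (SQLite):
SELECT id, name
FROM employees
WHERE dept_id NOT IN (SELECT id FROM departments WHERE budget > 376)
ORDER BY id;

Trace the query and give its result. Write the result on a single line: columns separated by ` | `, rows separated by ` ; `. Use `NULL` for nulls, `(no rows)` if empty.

Inner query: departments.id where budget > 376.
Outer: keep employees rows whose dept_id is not in that set.
Inner query → {1, 2, 5}

14 | Priya ; 17 | Hank ; 20 | Omar ; 26 | Kira ; 34 | Sam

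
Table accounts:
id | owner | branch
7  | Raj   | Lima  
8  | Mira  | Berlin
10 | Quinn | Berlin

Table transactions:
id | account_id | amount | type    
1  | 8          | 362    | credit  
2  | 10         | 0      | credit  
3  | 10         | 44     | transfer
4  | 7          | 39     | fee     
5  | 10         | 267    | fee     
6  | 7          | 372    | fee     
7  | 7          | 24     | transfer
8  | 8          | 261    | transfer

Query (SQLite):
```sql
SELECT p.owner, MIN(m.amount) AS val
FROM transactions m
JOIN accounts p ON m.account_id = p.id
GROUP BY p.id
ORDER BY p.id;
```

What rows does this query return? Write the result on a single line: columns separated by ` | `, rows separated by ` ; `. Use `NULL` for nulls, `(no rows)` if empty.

Join each transactions row to its accounts via account_id.
Group joined rows by accounts.id; compute MIN(m.amount) per group.
  7: ids {4, 6, 7} → MIN(m.amount)=24
  8: ids {1, 8} → MIN(m.amount)=261
  10: ids {2, 3, 5} → MIN(m.amount)=0

Raj | 24 ; Mira | 261 ; Quinn | 0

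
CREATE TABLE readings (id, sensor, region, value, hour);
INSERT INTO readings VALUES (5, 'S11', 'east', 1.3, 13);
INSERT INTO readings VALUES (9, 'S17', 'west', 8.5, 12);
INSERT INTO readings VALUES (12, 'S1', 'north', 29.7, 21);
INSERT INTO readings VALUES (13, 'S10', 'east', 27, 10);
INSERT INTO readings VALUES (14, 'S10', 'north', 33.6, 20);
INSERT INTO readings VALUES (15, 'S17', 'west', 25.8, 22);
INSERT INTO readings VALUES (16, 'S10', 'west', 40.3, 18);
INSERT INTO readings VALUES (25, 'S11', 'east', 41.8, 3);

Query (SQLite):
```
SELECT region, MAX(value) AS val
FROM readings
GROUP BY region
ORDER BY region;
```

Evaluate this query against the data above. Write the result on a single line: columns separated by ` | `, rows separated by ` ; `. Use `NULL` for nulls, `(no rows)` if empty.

Partition readings by region; compute MAX(value) within each group.
  east: ids {5, 13, 25} → MAX(value)=41.8
  north: ids {12, 14} → MAX(value)=33.6
  west: ids {9, 15, 16} → MAX(value)=40.3

east | 41.8 ; north | 33.6 ; west | 40.3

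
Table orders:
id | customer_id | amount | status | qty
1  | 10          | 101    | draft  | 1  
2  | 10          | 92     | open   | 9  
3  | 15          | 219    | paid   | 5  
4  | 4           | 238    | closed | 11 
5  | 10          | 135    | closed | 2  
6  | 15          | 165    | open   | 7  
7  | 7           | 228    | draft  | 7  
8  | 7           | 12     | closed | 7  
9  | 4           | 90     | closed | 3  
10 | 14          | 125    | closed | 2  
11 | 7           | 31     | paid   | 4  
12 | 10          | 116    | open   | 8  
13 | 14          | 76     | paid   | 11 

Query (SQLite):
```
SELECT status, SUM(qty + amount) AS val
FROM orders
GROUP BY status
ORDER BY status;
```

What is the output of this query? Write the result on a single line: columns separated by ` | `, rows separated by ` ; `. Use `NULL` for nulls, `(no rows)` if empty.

For each row compute qty + amount.
Group by status; take SUM of the expression per group.
  closed: ids {4, 5, 8, 9, 10} → SUM(qty + amount)=625
  draft: ids {1, 7} → SUM(qty + amount)=337
  open: ids {2, 6, 12} → SUM(qty + amount)=397
  paid: ids {3, 11, 13} → SUM(qty + amount)=346

closed | 625 ; draft | 337 ; open | 397 ; paid | 346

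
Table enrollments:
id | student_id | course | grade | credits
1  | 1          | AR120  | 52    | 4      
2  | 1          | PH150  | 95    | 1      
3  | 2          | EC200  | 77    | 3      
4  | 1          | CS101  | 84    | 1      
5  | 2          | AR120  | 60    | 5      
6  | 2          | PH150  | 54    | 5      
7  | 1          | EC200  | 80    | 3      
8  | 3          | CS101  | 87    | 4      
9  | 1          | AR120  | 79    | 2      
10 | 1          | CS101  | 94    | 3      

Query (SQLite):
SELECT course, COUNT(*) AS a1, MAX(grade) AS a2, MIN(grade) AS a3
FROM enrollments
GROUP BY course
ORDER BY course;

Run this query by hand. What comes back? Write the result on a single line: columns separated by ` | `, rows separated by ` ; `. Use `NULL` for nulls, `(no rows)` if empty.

Group enrollments by course.
Per group compute: COUNT(*), MAX(grade), MIN(grade).
  AR120: ids {1, 5, 9} → COUNT(*)=3, MAX(grade)=79, MIN(grade)=52
  CS101: ids {4, 8, 10} → COUNT(*)=3, MAX(grade)=94, MIN(grade)=84
  EC200: ids {3, 7} → COUNT(*)=2, MAX(grade)=80, MIN(grade)=77
  PH150: ids {2, 6} → COUNT(*)=2, MAX(grade)=95, MIN(grade)=54

AR120 | 3 | 79 | 52 ; CS101 | 3 | 94 | 84 ; EC200 | 2 | 80 | 77 ; PH150 | 2 | 95 | 54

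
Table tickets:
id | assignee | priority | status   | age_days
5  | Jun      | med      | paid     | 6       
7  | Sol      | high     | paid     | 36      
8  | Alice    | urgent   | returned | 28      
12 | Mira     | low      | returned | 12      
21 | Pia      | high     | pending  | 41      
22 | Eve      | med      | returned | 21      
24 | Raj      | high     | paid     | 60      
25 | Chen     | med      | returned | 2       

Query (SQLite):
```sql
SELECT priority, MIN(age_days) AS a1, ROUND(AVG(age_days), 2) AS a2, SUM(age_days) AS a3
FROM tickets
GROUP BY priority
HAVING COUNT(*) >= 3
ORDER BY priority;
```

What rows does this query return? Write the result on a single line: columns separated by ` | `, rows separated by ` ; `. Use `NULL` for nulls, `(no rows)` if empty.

Group tickets by priority.
Per group compute: MIN(age_days), ROUND(AVG(age_days), 2), SUM(age_days).
HAVING: drop groups with fewer than 3 rows.
  high: ids {7, 21, 24} → MIN(age_days)=36, ROUND(AVG(age_days), 2)=45.67, SUM(age_days)=137
  low: ids {12} → MIN(age_days)=12, ROUND(AVG(age_days), 2)=12, SUM(age_days)=12
  med: ids {5, 22, 25} → MIN(age_days)=2, ROUND(AVG(age_days), 2)=9.67, SUM(age_days)=29
  urgent: ids {8} → MIN(age_days)=28, ROUND(AVG(age_days), 2)=28, SUM(age_days)=28

high | 36 | 45.67 | 137 ; med | 2 | 9.67 | 29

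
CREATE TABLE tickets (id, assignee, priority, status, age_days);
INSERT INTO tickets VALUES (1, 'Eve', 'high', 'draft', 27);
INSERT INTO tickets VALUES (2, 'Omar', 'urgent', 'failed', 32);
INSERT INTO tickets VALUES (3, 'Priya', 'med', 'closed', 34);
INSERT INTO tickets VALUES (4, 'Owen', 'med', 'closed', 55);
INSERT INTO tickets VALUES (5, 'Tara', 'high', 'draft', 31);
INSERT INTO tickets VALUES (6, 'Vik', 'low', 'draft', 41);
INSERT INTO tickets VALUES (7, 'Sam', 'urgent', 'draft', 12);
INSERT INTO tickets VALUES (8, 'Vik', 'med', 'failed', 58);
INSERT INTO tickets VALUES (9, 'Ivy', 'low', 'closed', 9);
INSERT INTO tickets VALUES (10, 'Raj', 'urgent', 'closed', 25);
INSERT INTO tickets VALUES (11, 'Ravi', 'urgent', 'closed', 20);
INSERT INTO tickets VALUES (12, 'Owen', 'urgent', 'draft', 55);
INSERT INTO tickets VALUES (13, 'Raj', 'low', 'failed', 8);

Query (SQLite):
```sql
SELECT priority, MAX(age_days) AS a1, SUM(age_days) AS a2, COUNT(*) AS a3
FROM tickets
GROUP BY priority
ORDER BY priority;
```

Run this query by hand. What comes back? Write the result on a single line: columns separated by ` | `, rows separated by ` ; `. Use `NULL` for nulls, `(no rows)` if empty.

Group tickets by priority.
Per group compute: MAX(age_days), SUM(age_days), COUNT(*).
  high: ids {1, 5} → MAX(age_days)=31, SUM(age_days)=58, COUNT(*)=2
  low: ids {6, 9, 13} → MAX(age_days)=41, SUM(age_days)=58, COUNT(*)=3
  med: ids {3, 4, 8} → MAX(age_days)=58, SUM(age_days)=147, COUNT(*)=3
  urgent: ids {2, 7, 10, 11, 12} → MAX(age_days)=55, SUM(age_days)=144, COUNT(*)=5

high | 31 | 58 | 2 ; low | 41 | 58 | 3 ; med | 58 | 147 | 3 ; urgent | 55 | 144 | 5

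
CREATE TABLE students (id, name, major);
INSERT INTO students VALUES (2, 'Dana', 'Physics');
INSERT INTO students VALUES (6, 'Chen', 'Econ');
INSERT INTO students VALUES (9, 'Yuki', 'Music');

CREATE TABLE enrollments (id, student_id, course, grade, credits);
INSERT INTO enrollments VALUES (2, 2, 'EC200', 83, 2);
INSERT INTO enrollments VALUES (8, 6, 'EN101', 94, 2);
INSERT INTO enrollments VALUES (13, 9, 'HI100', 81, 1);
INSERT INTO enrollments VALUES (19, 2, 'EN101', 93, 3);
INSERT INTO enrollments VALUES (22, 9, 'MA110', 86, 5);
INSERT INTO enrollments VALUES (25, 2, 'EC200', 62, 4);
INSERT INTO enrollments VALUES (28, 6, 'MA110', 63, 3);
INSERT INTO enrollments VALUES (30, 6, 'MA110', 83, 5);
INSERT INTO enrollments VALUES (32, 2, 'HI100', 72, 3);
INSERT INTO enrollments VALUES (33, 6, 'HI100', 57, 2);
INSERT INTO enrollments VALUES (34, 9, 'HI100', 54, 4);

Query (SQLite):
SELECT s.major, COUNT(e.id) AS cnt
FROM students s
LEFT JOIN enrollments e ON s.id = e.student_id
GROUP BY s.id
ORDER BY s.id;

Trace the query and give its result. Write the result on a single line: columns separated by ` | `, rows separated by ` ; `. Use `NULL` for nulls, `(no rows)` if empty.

LEFT JOIN keeps every students row; unmatched ones get NULL for enrollments columns.
Group by students.id and compute COUNT(e.id). COUNT(col) of an all-NULL group is 0.
  2: ids {2, 19, 25, 32} → COUNT(e.id)=4
  6: ids {8, 28, 30, 33} → COUNT(e.id)=4
  9: ids {13, 22, 34} → COUNT(e.id)=3

Physics | 4 ; Econ | 4 ; Music | 3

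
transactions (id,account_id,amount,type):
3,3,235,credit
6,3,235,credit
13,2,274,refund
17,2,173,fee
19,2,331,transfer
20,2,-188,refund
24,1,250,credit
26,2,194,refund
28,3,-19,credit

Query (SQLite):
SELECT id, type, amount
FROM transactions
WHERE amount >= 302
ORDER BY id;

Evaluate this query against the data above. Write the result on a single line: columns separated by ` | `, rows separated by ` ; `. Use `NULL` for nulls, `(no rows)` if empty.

amount >= 302: ids {19}

19 | transfer | 331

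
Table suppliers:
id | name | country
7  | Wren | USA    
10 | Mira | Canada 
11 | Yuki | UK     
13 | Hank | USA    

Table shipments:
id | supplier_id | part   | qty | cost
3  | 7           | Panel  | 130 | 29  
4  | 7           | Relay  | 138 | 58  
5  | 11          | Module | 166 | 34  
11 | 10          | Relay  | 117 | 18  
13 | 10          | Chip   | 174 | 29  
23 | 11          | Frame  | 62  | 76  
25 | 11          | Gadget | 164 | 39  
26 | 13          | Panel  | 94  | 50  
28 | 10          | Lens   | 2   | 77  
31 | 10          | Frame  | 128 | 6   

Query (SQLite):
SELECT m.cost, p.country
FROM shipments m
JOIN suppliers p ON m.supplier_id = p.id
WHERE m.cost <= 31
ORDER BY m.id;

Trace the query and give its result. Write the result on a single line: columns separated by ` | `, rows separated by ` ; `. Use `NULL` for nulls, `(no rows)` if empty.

Each shipments row matches the suppliers row where supplier_id = suppliers.id.
Then keep rows with m.cost <= 31.

29 | USA ; 18 | Canada ; 29 | Canada ; 6 | Canada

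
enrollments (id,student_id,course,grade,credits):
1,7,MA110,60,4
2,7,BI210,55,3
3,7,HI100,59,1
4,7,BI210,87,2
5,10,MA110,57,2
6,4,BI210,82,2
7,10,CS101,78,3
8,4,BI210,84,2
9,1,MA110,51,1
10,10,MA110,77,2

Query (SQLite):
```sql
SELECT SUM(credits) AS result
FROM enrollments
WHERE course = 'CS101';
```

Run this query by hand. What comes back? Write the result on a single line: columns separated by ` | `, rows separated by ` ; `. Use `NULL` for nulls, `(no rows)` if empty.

Rows where course='CS101' → credits values: [3].
SUM of non-NULL values = 3.

3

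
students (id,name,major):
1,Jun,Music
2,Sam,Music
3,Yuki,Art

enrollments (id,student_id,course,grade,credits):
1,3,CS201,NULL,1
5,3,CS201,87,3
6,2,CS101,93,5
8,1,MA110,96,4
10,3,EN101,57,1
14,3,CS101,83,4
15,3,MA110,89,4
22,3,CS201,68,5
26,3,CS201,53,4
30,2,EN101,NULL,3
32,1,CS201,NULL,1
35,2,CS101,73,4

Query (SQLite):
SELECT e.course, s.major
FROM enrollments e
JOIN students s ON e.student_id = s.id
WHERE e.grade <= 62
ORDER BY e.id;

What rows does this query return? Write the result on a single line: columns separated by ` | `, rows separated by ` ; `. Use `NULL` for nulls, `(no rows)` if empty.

EN101 | Art ; CS201 | Art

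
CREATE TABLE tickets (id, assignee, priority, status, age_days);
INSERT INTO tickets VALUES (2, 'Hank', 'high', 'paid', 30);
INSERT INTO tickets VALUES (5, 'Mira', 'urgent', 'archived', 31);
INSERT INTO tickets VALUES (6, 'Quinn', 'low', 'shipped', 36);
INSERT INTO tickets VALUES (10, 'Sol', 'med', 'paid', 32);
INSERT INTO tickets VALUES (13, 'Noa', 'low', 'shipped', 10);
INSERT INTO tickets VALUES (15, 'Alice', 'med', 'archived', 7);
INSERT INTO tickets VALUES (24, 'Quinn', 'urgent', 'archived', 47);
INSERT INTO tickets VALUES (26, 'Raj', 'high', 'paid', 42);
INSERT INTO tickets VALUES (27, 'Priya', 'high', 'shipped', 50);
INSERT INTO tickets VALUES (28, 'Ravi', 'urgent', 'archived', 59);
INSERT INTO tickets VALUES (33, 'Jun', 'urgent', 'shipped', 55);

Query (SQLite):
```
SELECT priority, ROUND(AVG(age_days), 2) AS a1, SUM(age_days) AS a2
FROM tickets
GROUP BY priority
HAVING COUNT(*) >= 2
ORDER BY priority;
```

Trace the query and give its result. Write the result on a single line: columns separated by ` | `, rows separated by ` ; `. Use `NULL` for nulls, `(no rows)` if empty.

Group tickets by priority.
Per group compute: ROUND(AVG(age_days), 2), SUM(age_days).
HAVING: drop groups with fewer than 2 rows.
  high: ids {2, 26, 27} → ROUND(AVG(age_days), 2)=40.67, SUM(age_days)=122
  low: ids {6, 13} → ROUND(AVG(age_days), 2)=23, SUM(age_days)=46
  med: ids {10, 15} → ROUND(AVG(age_days), 2)=19.5, SUM(age_days)=39
  urgent: ids {5, 24, 28, 33} → ROUND(AVG(age_days), 2)=48, SUM(age_days)=192

high | 40.67 | 122 ; low | 23 | 46 ; med | 19.5 | 39 ; urgent | 48 | 192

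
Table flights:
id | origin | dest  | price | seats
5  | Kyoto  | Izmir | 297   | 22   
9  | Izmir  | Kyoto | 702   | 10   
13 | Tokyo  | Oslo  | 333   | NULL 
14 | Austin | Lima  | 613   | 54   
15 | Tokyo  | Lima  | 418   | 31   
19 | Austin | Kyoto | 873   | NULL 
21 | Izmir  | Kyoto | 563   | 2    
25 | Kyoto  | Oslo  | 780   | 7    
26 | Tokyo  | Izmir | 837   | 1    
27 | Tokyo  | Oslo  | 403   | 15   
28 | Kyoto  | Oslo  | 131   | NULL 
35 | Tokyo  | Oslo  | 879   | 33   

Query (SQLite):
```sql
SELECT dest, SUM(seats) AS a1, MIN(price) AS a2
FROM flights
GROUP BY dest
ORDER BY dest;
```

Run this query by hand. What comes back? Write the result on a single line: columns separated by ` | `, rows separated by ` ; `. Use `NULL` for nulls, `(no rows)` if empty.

Izmir | 23 | 297 ; Kyoto | 12 | 563 ; Lima | 85 | 418 ; Oslo | 55 | 131

Group flights by dest.
Per group compute: SUM(seats), MIN(price).
  Izmir: ids {5, 26} → SUM(seats)=23, MIN(price)=297
  Kyoto: ids {9, 19, 21} → SUM(seats)=12, MIN(price)=563
  Lima: ids {14, 15} → SUM(seats)=85, MIN(price)=418
  Oslo: ids {13, 25, 27, 28, 35} → SUM(seats)=55, MIN(price)=131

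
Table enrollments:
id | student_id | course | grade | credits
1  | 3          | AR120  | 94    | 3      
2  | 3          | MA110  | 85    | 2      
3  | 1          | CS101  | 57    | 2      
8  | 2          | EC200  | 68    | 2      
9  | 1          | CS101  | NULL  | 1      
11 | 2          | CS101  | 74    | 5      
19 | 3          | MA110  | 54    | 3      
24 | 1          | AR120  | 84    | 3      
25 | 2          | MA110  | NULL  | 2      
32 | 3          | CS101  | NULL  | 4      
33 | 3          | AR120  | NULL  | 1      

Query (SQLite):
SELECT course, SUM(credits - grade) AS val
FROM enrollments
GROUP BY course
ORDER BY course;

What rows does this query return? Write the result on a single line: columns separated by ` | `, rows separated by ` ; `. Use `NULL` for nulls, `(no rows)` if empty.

For each row compute credits - grade.
Group by course; take SUM of the expression per group.
  AR120: ids {1, 24, 33} → SUM(credits - grade)=-172
  CS101: ids {3, 9, 11, 32} → SUM(credits - grade)=-124
  EC200: ids {8} → SUM(credits - grade)=-66
  MA110: ids {2, 19, 25} → SUM(credits - grade)=-134

AR120 | -172 ; CS101 | -124 ; EC200 | -66 ; MA110 | -134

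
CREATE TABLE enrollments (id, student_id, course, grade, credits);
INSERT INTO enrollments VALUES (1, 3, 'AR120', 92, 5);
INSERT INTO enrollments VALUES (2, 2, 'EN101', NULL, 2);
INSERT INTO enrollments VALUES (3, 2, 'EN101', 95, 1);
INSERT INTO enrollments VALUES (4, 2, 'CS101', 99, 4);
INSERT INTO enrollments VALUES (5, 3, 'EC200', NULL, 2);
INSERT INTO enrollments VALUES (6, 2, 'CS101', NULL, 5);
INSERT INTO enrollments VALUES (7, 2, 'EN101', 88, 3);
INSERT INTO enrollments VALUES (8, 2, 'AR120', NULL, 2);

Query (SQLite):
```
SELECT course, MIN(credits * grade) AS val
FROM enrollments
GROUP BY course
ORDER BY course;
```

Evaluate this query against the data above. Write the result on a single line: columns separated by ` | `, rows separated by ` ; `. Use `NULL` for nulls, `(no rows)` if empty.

AR120 | 460 ; CS101 | 396 ; EC200 | NULL ; EN101 | 95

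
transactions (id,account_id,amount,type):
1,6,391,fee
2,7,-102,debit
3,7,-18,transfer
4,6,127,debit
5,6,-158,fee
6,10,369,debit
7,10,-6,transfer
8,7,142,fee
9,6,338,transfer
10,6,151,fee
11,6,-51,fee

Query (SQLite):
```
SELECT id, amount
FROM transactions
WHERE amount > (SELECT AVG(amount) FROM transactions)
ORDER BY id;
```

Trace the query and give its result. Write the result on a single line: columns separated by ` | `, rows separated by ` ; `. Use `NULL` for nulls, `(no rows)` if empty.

1 | 391 ; 4 | 127 ; 6 | 369 ; 8 | 142 ; 9 | 338 ; 10 | 151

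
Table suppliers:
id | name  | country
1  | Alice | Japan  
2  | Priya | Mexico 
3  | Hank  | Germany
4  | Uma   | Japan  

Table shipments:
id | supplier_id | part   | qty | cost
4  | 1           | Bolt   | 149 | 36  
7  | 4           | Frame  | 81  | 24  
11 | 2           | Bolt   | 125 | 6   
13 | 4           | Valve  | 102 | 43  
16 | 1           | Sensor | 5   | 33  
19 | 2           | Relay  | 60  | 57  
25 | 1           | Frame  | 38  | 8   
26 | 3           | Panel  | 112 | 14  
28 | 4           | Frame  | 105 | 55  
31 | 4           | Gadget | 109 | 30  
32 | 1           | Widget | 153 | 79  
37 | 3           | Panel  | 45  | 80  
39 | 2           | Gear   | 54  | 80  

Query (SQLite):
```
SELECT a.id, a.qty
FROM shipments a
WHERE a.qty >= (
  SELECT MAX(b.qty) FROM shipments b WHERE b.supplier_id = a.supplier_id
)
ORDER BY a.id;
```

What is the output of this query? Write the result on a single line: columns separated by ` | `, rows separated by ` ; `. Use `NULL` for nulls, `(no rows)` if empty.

For each shipments row a, compute MAX(qty) over rows sharing a.supplier_id.
Keep row a if a.qty >= that per-group MAX.
  supplier_id=1: MAX(qty) = 153
  supplier_id=2: MAX(qty) = 125
  supplier_id=3: MAX(qty) = 112
  supplier_id=4: MAX(qty) = 109

11 | 125 ; 26 | 112 ; 31 | 109 ; 32 | 153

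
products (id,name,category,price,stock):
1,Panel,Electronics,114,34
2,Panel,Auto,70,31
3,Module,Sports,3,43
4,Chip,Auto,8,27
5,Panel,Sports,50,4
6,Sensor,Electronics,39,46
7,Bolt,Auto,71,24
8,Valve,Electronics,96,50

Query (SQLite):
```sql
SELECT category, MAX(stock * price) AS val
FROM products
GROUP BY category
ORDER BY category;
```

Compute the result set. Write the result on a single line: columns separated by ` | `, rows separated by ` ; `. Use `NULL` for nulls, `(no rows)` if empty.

Auto | 2170 ; Electronics | 4800 ; Sports | 200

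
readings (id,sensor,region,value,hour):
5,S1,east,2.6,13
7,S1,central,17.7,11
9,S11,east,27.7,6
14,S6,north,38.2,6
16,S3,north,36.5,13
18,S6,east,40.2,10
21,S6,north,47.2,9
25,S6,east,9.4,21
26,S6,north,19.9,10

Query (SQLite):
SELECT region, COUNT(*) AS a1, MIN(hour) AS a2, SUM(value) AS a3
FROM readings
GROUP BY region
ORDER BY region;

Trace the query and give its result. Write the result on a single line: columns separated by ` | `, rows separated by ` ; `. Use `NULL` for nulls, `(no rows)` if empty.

central | 1 | 11 | 17.7 ; east | 4 | 6 | 79.9 ; north | 4 | 6 | 141.8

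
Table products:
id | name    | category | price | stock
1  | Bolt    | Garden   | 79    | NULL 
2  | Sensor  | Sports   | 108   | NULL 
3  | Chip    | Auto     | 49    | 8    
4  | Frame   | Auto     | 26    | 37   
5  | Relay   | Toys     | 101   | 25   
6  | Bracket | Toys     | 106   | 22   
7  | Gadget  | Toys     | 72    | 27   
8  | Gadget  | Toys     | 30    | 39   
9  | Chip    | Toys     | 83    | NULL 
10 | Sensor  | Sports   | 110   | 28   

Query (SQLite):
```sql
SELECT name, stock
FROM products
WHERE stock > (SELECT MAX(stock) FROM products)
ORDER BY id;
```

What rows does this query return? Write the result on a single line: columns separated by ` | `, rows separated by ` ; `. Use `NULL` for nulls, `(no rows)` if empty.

(no rows)

Scalar subquery: MAX(stock) over all products rows = 39.
Keep rows where stock > that value.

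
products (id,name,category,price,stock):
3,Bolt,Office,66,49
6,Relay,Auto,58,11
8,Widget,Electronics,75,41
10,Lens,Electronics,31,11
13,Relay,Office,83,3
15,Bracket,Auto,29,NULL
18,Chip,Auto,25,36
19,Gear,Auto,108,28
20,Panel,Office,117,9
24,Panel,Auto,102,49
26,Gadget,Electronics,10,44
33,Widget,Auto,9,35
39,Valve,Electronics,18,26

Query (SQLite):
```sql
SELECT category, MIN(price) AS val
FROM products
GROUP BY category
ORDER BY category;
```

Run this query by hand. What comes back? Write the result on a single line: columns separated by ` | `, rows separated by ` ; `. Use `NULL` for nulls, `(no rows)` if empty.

Partition products by category; compute MIN(price) within each group.
  Auto: ids {6, 15, 18, 19, 24, 33} → MIN(price)=9
  Electronics: ids {8, 10, 26, 39} → MIN(price)=10
  Office: ids {3, 13, 20} → MIN(price)=66

Auto | 9 ; Electronics | 10 ; Office | 66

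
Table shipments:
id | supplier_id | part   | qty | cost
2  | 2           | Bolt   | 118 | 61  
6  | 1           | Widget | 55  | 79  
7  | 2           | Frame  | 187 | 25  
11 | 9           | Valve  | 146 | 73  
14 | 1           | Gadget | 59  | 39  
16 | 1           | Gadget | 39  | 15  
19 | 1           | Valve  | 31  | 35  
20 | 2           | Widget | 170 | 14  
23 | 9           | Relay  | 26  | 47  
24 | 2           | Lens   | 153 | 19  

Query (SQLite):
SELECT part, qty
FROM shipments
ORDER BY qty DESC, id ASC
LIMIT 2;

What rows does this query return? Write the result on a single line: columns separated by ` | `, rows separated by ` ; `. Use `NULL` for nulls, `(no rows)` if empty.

Frame | 187 ; Widget | 170

Sort by qty desc, tiebreak id asc: (187, id=7), (170, id=20), (153, id=24), (146, id=11), (118, id=2) …. Take first 2.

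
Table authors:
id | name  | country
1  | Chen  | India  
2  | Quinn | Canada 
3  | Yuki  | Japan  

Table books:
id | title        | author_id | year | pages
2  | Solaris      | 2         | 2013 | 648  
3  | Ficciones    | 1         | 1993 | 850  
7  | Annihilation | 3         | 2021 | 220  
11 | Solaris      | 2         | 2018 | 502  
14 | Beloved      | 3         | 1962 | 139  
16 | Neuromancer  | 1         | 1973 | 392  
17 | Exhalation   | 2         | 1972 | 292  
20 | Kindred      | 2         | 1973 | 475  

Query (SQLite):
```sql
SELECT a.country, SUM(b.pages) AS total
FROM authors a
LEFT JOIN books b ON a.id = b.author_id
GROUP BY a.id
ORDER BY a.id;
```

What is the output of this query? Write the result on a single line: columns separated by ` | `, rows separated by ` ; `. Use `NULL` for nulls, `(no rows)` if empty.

LEFT JOIN keeps every authors row; unmatched ones get NULL for books columns.
Group by authors.id and compute SUM(b.pages). SUM over an all-NULL group is NULL.
  1: ids {3, 16} → SUM(b.pages)=1242
  2: ids {2, 11, 17, 20} → SUM(b.pages)=1917
  3: ids {7, 14} → SUM(b.pages)=359

India | 1242 ; Canada | 1917 ; Japan | 359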